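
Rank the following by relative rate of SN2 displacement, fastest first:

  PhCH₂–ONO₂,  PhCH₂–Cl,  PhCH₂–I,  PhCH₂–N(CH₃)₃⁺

PhCH₂–I > PhCH₂–Cl > PhCH₂–ONO₂ > PhCH₂–N(CH₃)₃⁺

With the same alkyl group throughout, only the leaving group differentiates the rates.
A good leaving group is a weak base: the lower the pKₐ of its conjugate acid, the more readily it departs.
PhCH₂–I loses I⁻: pKₐ(HI) ≈ -10
PhCH₂–Cl loses Cl⁻: pKₐ(HCl) ≈ -7
PhCH₂–ONO₂ loses NO₃⁻: pKₐ(HNO₃) ≈ -1.3
PhCH₂–N(CH₃)₃⁺ loses NR'₃: pKₐ(R'₃NH⁺) ≈ 10.7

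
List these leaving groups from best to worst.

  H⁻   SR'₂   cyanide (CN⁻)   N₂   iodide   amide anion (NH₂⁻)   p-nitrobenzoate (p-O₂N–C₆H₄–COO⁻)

N₂ > iodide > SR'₂ > p-nitrobenzoate (p-O₂N–C₆H₄–COO⁻) > cyanide (CN⁻) > H⁻ > amide anion (NH₂⁻)

Rank by basicity of the departing species: weakest base leaves most easily.
N₂: no meaningful conjugate acid; N₂ departs as an exceptionally stable neutral molecule
iodide: pKₐ(HI) ≈ -10 — large, highly polarisable; very weak base
SR'₂: pKₐ(R'₂SH⁺) ≈ -7
p-nitrobenzoate (p-O₂N–C₆H₄–COO⁻): pKₐ(p-nitrobenzoic acid) ≈ 3.4 — electron-withdrawing nitro group stabilises the carboxylate
cyanide (CN⁻): pKₐ(HCN) ≈ 9.2 — sp carbon stabilises the charge somewhat, but still a poor LG
H⁻: pKₐ(H₂) ≈ 36 — extremely strong base; leaves only in special hydride-transfer contexts
amide anion (NH₂⁻): pKₐ(NH₃) ≈ 38 — extremely strong base; never a leaving group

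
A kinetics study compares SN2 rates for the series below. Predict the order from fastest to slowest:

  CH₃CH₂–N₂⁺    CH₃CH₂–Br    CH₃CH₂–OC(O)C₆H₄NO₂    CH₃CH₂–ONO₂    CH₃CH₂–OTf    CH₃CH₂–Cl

CH₃CH₂–N₂⁺ > CH₃CH₂–OTf > CH₃CH₂–Br > CH₃CH₂–Cl > CH₃CH₂–ONO₂ > CH₃CH₂–OC(O)C₆H₄NO₂

Same R in every case — rank the leaving groups.
Rank by basicity of the departing species: weakest base leaves most easily.
CH₃CH₂–N₂⁺ loses N₂: no meaningful conjugate acid; N₂ departs as an exceptionally stable neutral molecule
CH₃CH₂–OTf loses OTf⁻: pKₐ(CF₃SO₃H (triflic acid)) ≈ -14
CH₃CH₂–Br loses Br⁻: pKₐ(HBr) ≈ -9
CH₃CH₂–Cl loses Cl⁻: pKₐ(HCl) ≈ -7
CH₃CH₂–ONO₂ loses NO₃⁻: pKₐ(HNO₃) ≈ -1.3
CH₃CH₂–OC(O)C₆H₄NO₂ loses p-O₂N–C₆H₄–COO⁻: pKₐ(p-nitrobenzoic acid) ≈ 3.4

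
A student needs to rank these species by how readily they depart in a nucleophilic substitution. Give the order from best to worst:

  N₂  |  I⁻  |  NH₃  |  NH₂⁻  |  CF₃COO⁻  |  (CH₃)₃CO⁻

The more stable X⁻ (or X) is on its own — i.e. the weaker a base it is — the better a leaving group it makes.
N₂: no meaningful conjugate acid; N₂ departs as an exceptionally stable neutral molecule
I⁻: pKₐ(HI) ≈ -10
CF₃COO⁻: pKₐ(CF₃COOH) ≈ 0.2 — strongly electron-withdrawing CF₃ stabilises the carboxylate
NH₃: pKₐ(NH₄⁺) ≈ 9.2 — neutral but moderately basic; leaves from R–NH₃⁺
(CH₃)₃CO⁻: pKₐ(t-BuOH) ≈ 18 — bulky, strongly basic alkoxide
NH₂⁻: pKₐ(NH₃) ≈ 38

N₂ > I⁻ > CF₃COO⁻ > NH₃ > (CH₃)₃CO⁻ > NH₂⁻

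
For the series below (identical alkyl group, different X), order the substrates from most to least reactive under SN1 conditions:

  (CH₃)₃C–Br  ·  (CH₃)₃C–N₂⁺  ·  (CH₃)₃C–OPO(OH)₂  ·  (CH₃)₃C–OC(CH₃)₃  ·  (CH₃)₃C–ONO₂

(CH₃)₃C–N₂⁺ > (CH₃)₃C–Br > (CH₃)₃C–ONO₂ > (CH₃)₃C–OPO(OH)₂ > (CH₃)₃C–OC(CH₃)₃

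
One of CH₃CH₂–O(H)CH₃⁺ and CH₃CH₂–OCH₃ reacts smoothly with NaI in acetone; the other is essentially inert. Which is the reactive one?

From CH₃CH₂–OCH₃ the departing group would be CH₃O⁻ (pKₐ(CH₃OH) ≈ 15.5). Strong base; alkoxides do not leave unassisted.
From CH₃CH₂–O(H)CH₃⁺ the leaving group is R'OH (pKₐ(R'OH₂⁺) ≈ -2.4). Neutral; leaves from a protonated ether (an oxonium ion, R–O(H)R'⁺).
(In practice CH₃CH₂–O(H)CH₃⁺ is made from CH₃CH₂–OCH₃ by protonation with concentrated HI, allowing neutral methanol, rather than methoxide, to depart.)

CH₃CH₂–O(H)CH₃⁺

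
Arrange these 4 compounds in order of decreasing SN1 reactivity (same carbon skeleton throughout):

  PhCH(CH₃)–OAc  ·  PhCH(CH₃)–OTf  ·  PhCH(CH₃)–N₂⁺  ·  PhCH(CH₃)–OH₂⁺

PhCH(CH₃)–N₂⁺ > PhCH(CH₃)–OTf > PhCH(CH₃)–OH₂⁺ > PhCH(CH₃)–OAc

Same R in every case — rank the leaving groups.
The more stable X⁻ (or X) is on its own — i.e. the weaker a base it is — the better a leaving group it makes.
PhCH(CH₃)–N₂⁺ loses N₂: no meaningful conjugate acid; N₂ departs as an exceptionally stable neutral molecule
PhCH(CH₃)–OTf loses OTf⁻: pKₐ(CF₃SO₃H (triflic acid)) ≈ -14
PhCH(CH₃)–OH₂⁺ loses H₂O: pKₐ(H₃O⁺) ≈ -1.7
PhCH(CH₃)–OAc loses AcO⁻: pKₐ(CH₃COOH) ≈ 4.8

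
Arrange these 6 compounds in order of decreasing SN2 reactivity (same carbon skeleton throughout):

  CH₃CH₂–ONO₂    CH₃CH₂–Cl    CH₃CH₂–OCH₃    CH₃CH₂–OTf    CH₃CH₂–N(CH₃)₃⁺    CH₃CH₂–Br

CH₃CH₂–OTf > CH₃CH₂–Br > CH₃CH₂–Cl > CH₃CH₂–ONO₂ > CH₃CH₂–N(CH₃)₃⁺ > CH₃CH₂–OCH₃

Identical carbon frameworks mean the comparison reduces to leaving-group quality.
A good leaving group is a weak base: the lower the pKₐ of its conjugate acid, the more readily it departs.
CH₃CH₂–OTf loses OTf⁻: pKₐ(CF₃SO₃H (triflic acid)) ≈ -14
CH₃CH₂–Br loses Br⁻: pKₐ(HBr) ≈ -9
CH₃CH₂–Cl loses Cl⁻: pKₐ(HCl) ≈ -7
CH₃CH₂–ONO₂ loses NO₃⁻: pKₐ(HNO₃) ≈ -1.3
CH₃CH₂–N(CH₃)₃⁺ loses NR'₃: pKₐ(R'₃NH⁺) ≈ 10.7
CH₃CH₂–OCH₃ loses CH₃O⁻: pKₐ(CH₃OH) ≈ 15.5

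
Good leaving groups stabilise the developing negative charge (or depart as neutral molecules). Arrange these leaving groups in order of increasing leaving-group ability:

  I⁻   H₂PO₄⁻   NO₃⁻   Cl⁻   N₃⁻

N₃⁻ < H₂PO₄⁻ < NO₃⁻ < Cl⁻ < I⁻

The more stable X⁻ (or X) is on its own — i.e. the weaker a base it is — the better a leaving group it makes.
I⁻: pKₐ(HI) ≈ -10
Cl⁻: pKₐ(HCl) ≈ -7 — moderately weak base
NO₃⁻: pKₐ(HNO₃) ≈ -1.3 — resonance-delocalised over three oxygens
H₂PO₄⁻: pKₐ(H₃PO₄) ≈ 2.1
N₃⁻: pKₐ(HN₃) ≈ 4.7 — linear, resonance-stabilised
Reversing gives the worst-to-best order requested.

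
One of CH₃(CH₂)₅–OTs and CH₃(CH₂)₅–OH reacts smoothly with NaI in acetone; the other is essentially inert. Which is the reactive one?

From CH₃(CH₂)₅–OH the departing group would be OH⁻ (pKₐ(H₂O) ≈ 15.7). Strong base; essentially never leaves without prior activation.
From CH₃(CH₂)₅–OTs the leaving group is OTs⁻ (pKₐ(p-CH₃C₆H₄SO₃H (TsOH)) ≈ -2.8). Resonance-delocalised arenesulfonate.
(In practice CH₃(CH₂)₅–OTs is made from CH₃(CH₂)₅–OH by treatment with TsCl / pyridine, converting the hydroxyl into a tosylate.)

CH₃(CH₂)₅–OTs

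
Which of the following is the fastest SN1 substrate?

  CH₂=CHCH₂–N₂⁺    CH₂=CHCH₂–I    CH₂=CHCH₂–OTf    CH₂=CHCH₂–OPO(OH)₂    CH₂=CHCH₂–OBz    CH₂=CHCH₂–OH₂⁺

CH₂=CHCH₂–N₂⁺

Identical carbon frameworks mean the comparison reduces to leaving-group quality.
The more stable X⁻ (or X) is on its own — i.e. the weaker a base it is — the better a leaving group it makes.
CH₂=CHCH₂–N₂⁺ loses N₂: no meaningful conjugate acid; N₂ departs as an exceptionally stable neutral molecule
CH₂=CHCH₂–OTf loses OTf⁻: pKₐ(CF₃SO₃H (triflic acid)) ≈ -14
CH₂=CHCH₂–I loses I⁻: pKₐ(HI) ≈ -10
CH₂=CHCH₂–OH₂⁺ loses H₂O: pKₐ(H₃O⁺) ≈ -1.7
CH₂=CHCH₂–OPO(OH)₂ loses H₂PO₄⁻: pKₐ(H₃PO₄) ≈ 2.1
CH₂=CHCH₂–OBz loses PhCOO⁻: pKₐ(C₆H₅COOH) ≈ 4.2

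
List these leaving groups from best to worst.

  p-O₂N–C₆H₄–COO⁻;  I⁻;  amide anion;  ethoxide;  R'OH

I⁻ > R'OH > p-O₂N–C₆H₄–COO⁻ > ethoxide > amide anion

A good leaving group is a weak base: the lower the pKₐ of its conjugate acid, the more readily it departs.
I⁻: pKₐ(HI) ≈ -10 — large, highly polarisable; very weak base
R'OH: pKₐ(R'OH₂⁺) ≈ -2.4
p-O₂N–C₆H₄–COO⁻: pKₐ(p-nitrobenzoic acid) ≈ 3.4
ethoxide: pKₐ(CH₃CH₂OH) ≈ 16
amide anion: pKₐ(NH₃) ≈ 38 — extremely strong base; never a leaving group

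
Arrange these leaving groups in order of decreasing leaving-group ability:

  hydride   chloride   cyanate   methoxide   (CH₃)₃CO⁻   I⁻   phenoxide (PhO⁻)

I⁻ > chloride > cyanate > phenoxide (PhO⁻) > methoxide > (CH₃)₃CO⁻ > hydride

I⁻: pKₐ(HI) ≈ -10
chloride: pKₐ(HCl) ≈ -7
cyanate: pKₐ(HOCN) ≈ 3.5
phenoxide (PhO⁻): pKₐ(C₆H₅OH (phenol)) ≈ 10
methoxide: pKₐ(CH₃OH) ≈ 15.5
(CH₃)₃CO⁻: pKₐ(t-BuOH) ≈ 18
hydride: pKₐ(H₂) ≈ 36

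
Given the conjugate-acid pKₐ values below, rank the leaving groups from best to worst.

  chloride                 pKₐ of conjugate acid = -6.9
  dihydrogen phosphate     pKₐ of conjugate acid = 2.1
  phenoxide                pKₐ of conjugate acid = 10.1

Lower conjugate-acid pKₐ ⇒ weaker base ⇒ better leaving group.
Sorting by the given values: chloride (-6.9), dihydrogen phosphate (2.1), phenoxide (10.1).

chloride > dihydrogen phosphate > phenoxide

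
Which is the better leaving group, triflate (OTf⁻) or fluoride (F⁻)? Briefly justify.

triflate (OTf⁻)

triflate (OTf⁻) is the better leaving group.
pKₐ(CF₃SO₃H (triflic acid)) ≈ -14 versus pKₐ(HF) ≈ 3.2: triflate (OTf⁻) is the much weaker base.
Charge spread over three oxygens and a CF₃ group; the premier leaving group in synthesis.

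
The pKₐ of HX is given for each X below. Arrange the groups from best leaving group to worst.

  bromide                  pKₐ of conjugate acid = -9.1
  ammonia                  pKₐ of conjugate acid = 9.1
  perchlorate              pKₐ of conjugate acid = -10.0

perchlorate > bromide > ammonia

Lower conjugate-acid pKₐ ⇒ weaker base ⇒ better leaving group.
Sorting by the given values: perchlorate (-10.0), bromide (-9.1), ammonia (9.1).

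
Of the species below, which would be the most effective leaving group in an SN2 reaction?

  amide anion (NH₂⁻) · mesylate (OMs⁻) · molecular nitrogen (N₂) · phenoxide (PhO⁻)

molecular nitrogen (N₂)

molecular nitrogen (N₂): no meaningful conjugate acid; N₂ departs as an exceptionally stable neutral molecule
mesylate (OMs⁻): pKₐ(CH₃SO₃H (MsOH)) ≈ -1.9
phenoxide (PhO⁻): pKₐ(C₆H₅OH (phenol)) ≈ 10
amide anion (NH₂⁻): pKₐ(NH₃) ≈ 38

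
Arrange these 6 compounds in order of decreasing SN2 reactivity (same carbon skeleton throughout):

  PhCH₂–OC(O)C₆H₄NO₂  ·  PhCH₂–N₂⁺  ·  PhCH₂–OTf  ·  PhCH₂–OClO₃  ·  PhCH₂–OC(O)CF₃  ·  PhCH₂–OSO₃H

Identical carbon frameworks mean the comparison reduces to leaving-group quality.
The more stable X⁻ (or X) is on its own — i.e. the weaker a base it is — the better a leaving group it makes.
PhCH₂–N₂⁺ loses N₂: no meaningful conjugate acid; N₂ departs as an exceptionally stable neutral molecule
PhCH₂–OTf loses OTf⁻: pKₐ(CF₃SO₃H (triflic acid)) ≈ -14
PhCH₂–OClO₃ loses ClO₄⁻: pKₐ(HClO₄) ≈ -10
PhCH₂–OSO₃H loses HSO₄⁻: pKₐ(H₂SO₄) ≈ -3
PhCH₂–OC(O)CF₃ loses CF₃COO⁻: pKₐ(CF₃COOH) ≈ 0.2
PhCH₂–OC(O)C₆H₄NO₂ loses p-O₂N–C₆H₄–COO⁻: pKₐ(p-nitrobenzoic acid) ≈ 3.4

PhCH₂–N₂⁺ > PhCH₂–OTf > PhCH₂–OClO₃ > PhCH₂–OSO₃H > PhCH₂–OC(O)CF₃ > PhCH₂–OC(O)C₆H₄NO₂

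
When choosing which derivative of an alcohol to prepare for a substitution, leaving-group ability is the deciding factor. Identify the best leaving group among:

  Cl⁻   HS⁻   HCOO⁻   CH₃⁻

Cl⁻: pKₐ(HCl) ≈ -7
HCOO⁻: pKₐ(HCOOH) ≈ 3.8
HS⁻: pKₐ(H₂S) ≈ 7
CH₃⁻: pKₐ(CH₄) ≈ 48

Cl⁻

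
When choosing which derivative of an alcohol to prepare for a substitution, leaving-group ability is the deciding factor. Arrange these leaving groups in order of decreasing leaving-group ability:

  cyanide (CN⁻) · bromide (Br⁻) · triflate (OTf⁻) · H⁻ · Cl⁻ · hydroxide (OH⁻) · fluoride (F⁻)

triflate (OTf⁻) > bromide (Br⁻) > Cl⁻ > fluoride (F⁻) > cyanide (CN⁻) > hydroxide (OH⁻) > H⁻

triflate (OTf⁻): pKₐ(CF₃SO₃H (triflic acid)) ≈ -14
bromide (Br⁻): pKₐ(HBr) ≈ -9
Cl⁻: pKₐ(HCl) ≈ -7
fluoride (F⁻): pKₐ(HF) ≈ 3.2
cyanide (CN⁻): pKₐ(HCN) ≈ 9.2
hydroxide (OH⁻): pKₐ(H₂O) ≈ 15.7
H⁻: pKₐ(H₂) ≈ 36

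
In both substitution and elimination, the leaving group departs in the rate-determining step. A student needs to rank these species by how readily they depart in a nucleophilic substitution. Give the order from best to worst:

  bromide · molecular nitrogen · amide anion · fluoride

molecular nitrogen > bromide > fluoride > amide anion

molecular nitrogen: no meaningful conjugate acid; N₂ departs as an exceptionally stable neutral molecule
bromide: pKₐ(HBr) ≈ -9
fluoride: pKₐ(HF) ≈ 3.2
amide anion: pKₐ(NH₃) ≈ 38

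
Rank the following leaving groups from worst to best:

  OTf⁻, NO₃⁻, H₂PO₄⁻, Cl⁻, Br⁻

H₂PO₄⁻ < NO₃⁻ < Cl⁻ < Br⁻ < OTf⁻

A good leaving group is a weak base: the lower the pKₐ of its conjugate acid, the more readily it departs.
OTf⁻: pKₐ(CF₃SO₃H (triflic acid)) ≈ -14 — charge spread over three oxygens and a CF₃ group; the premier leaving group in synthesis
Br⁻: pKₐ(HBr) ≈ -9 — weak base; good leaving group
Cl⁻: pKₐ(HCl) ≈ -7 — moderately weak base
NO₃⁻: pKₐ(HNO₃) ≈ -1.3 — resonance-delocalised over three oxygens
H₂PO₄⁻: pKₐ(H₃PO₄) ≈ 2.1 — moderate base; biological leaving group after further activation
Listed from poorest to best leaving group as asked.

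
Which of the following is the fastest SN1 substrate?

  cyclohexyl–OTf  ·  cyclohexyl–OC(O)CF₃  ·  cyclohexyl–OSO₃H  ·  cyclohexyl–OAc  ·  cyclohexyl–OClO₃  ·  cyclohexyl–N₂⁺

cyclohexyl–N₂⁺

Same R in every case — rank the leaving groups.
Rank by basicity of the departing species: weakest base leaves most easily.
cyclohexyl–N₂⁺ loses N₂: no meaningful conjugate acid; N₂ departs as an exceptionally stable neutral molecule
cyclohexyl–OTf loses OTf⁻: pKₐ(CF₃SO₃H (triflic acid)) ≈ -14
cyclohexyl–OClO₃ loses ClO₄⁻: pKₐ(HClO₄) ≈ -10
cyclohexyl–OSO₃H loses HSO₄⁻: pKₐ(H₂SO₄) ≈ -3
cyclohexyl–OC(O)CF₃ loses CF₃COO⁻: pKₐ(CF₃COOH) ≈ 0.2
cyclohexyl–OAc loses AcO⁻: pKₐ(CH₃COOH) ≈ 4.8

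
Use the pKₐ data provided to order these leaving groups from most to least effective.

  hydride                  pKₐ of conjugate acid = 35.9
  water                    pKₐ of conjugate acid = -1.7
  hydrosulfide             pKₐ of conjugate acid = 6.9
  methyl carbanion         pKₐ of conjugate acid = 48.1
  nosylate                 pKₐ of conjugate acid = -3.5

nosylate > water > hydrosulfide > hydride > methyl carbanion

Lower conjugate-acid pKₐ ⇒ weaker base ⇒ better leaving group.
Sorting by the given values: nosylate (-3.5), water (-1.7), hydrosulfide (6.9), hydride (35.9), methyl carbanion (48.1).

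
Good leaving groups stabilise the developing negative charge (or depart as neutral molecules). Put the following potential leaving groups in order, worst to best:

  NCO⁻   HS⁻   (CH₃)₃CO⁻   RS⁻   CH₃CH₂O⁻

(CH₃)₃CO⁻ < CH₃CH₂O⁻ < RS⁻ < HS⁻ < NCO⁻

The more stable X⁻ (or X) is on its own — i.e. the weaker a base it is — the better a leaving group it makes.
NCO⁻: pKₐ(HOCN) ≈ 3.5 — resonance between N and O
HS⁻: pKₐ(H₂S) ≈ 7
RS⁻: pKₐ(RSH (a thiol)) ≈ 10.5 — moderately basic; rarely leaves without activation
CH₃CH₂O⁻: pKₐ(CH₃CH₂OH) ≈ 16 — strong base; alkoxides do not leave unassisted
(CH₃)₃CO⁻: pKₐ(t-BuOH) ≈ 18 — bulky, strongly basic alkoxide
Reversing gives the worst-to-best order requested.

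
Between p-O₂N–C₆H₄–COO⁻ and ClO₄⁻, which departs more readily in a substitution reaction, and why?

ClO₄⁻ is the better leaving group.
pKₐ(HClO₄) ≈ -10 versus pKₐ(p-nitrobenzoic acid) ≈ 3.4: ClO₄⁻ is the much weaker base.
Extremely weak base; rarely used for safety reasons.

ClO₄⁻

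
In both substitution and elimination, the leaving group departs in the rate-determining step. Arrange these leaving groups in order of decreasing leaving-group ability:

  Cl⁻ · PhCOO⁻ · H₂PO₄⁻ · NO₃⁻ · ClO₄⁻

Leaving-group ability tracks the stability of the departed species; conjugate-acid pKₐ is the usual yardstick (lower pKₐ → better LG).
ClO₄⁻: pKₐ(HClO₄) ≈ -10 — extremely weak base; rarely used for safety reasons
Cl⁻: pKₐ(HCl) ≈ -7 — moderately weak base
NO₃⁻: pKₐ(HNO₃) ≈ -1.3
H₂PO₄⁻: pKₐ(H₃PO₄) ≈ 2.1
PhCOO⁻: pKₐ(C₆H₅COOH) ≈ 4.2 — aryl carboxylate

ClO₄⁻ > Cl⁻ > NO₃⁻ > H₂PO₄⁻ > PhCOO⁻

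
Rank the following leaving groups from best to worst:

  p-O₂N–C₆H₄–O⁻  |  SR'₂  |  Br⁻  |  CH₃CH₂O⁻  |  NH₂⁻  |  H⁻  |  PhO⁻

Br⁻ > SR'₂ > p-O₂N–C₆H₄–O⁻ > PhO⁻ > CH₃CH₂O⁻ > H⁻ > NH₂⁻

Rank by basicity of the departing species: weakest base leaves most easily.
Br⁻: pKₐ(HBr) ≈ -9
SR'₂: pKₐ(R'₂SH⁺) ≈ -7 — neutral; leaves from a sulfonium salt (R–SR'₂⁺)
p-O₂N–C₆H₄–O⁻: pKₐ(p-nitrophenol) ≈ 7.2
PhO⁻: pKₐ(C₆H₅OH (phenol)) ≈ 10 — resonance into the ring helps, but still a poor LG
CH₃CH₂O⁻: pKₐ(CH₃CH₂OH) ≈ 16
H⁻: pKₐ(H₂) ≈ 36 — extremely strong base; leaves only in special hydride-transfer contexts
NH₂⁻: pKₐ(NH₃) ≈ 38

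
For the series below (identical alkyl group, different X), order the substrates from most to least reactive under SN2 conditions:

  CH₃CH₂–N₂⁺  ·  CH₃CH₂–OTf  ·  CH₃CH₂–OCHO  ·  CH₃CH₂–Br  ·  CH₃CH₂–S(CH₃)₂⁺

CH₃CH₂–N₂⁺ > CH₃CH₂–OTf > CH₃CH₂–Br > CH₃CH₂–S(CH₃)₂⁺ > CH₃CH₂–OCHO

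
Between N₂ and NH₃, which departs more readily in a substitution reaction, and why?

N₂

N₂ is the better leaving group.
N₂ is the ultimate leaving group — it departs as an exceptionally stable neutral molecule, whereas NH₃ (pKₐ(NH₄⁺) ≈ 9.2) is far more basic.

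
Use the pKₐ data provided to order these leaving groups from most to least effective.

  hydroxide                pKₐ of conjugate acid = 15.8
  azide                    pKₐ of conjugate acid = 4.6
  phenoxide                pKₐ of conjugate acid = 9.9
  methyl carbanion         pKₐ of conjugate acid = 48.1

azide > phenoxide > hydroxide > methyl carbanion

Lower conjugate-acid pKₐ ⇒ weaker base ⇒ better leaving group.
Sorting by the given values: azide (4.6), phenoxide (9.9), hydroxide (15.8), methyl carbanion (48.1).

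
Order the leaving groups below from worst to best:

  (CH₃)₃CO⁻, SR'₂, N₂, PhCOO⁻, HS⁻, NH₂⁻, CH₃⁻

CH₃⁻ < NH₂⁻ < (CH₃)₃CO⁻ < HS⁻ < PhCOO⁻ < SR'₂ < N₂

The more stable X⁻ (or X) is on its own — i.e. the weaker a base it is — the better a leaving group it makes.
N₂: no meaningful conjugate acid; N₂ departs as an exceptionally stable neutral molecule
SR'₂: pKₐ(R'₂SH⁺) ≈ -7
PhCOO⁻: pKₐ(C₆H₅COOH) ≈ 4.2 — aryl carboxylate
HS⁻: pKₐ(H₂S) ≈ 7
(CH₃)₃CO⁻: pKₐ(t-BuOH) ≈ 18
NH₂⁻: pKₐ(NH₃) ≈ 38
CH₃⁻: pKₐ(CH₄) ≈ 48 — unstabilised carbanion; the worst conceivable leaving group
The question asks for worst first, so the sequence is read in increasing leaving-group ability.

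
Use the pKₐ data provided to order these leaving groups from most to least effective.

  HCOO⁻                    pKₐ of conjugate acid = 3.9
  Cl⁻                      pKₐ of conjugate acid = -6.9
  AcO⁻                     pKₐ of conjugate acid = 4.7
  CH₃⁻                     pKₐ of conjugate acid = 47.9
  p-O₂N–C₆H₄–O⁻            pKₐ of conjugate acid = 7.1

Lower conjugate-acid pKₐ ⇒ weaker base ⇒ better leaving group.
Sorting by the given values: Cl⁻ (-6.9), HCOO⁻ (3.9), AcO⁻ (4.7), p-O₂N–C₆H₄–O⁻ (7.1), CH₃⁻ (47.9).

Cl⁻ > HCOO⁻ > AcO⁻ > p-O₂N–C₆H₄–O⁻ > CH₃⁻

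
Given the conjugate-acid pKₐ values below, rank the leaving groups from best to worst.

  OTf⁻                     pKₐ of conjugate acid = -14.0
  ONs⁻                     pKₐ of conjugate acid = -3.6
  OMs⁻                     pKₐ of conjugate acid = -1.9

Lower conjugate-acid pKₐ ⇒ weaker base ⇒ better leaving group.
Sorting by the given values: OTf⁻ (-14.0), ONs⁻ (-3.6), OMs⁻ (-1.9).

OTf⁻ > ONs⁻ > OMs⁻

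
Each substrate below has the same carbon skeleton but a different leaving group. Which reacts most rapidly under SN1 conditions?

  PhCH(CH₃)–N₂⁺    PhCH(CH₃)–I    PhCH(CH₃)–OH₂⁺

PhCH(CH₃)–N₂⁺

Same R in every case — rank the leaving groups.
Rank by basicity of the departing species: weakest base leaves most easily.
PhCH(CH₃)–N₂⁺ loses N₂: no meaningful conjugate acid; N₂ departs as an exceptionally stable neutral molecule
PhCH(CH₃)–I loses I⁻: pKₐ(HI) ≈ -10
PhCH(CH₃)–OH₂⁺ loses H₂O: pKₐ(H₃O⁺) ≈ -1.7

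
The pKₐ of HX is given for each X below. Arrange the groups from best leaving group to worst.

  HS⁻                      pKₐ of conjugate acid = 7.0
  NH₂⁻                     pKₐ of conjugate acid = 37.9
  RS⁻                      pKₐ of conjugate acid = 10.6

Lower conjugate-acid pKₐ ⇒ weaker base ⇒ better leaving group.
Sorting by the given values: HS⁻ (7.0), RS⁻ (10.6), NH₂⁻ (37.9).

HS⁻ > RS⁻ > NH₂⁻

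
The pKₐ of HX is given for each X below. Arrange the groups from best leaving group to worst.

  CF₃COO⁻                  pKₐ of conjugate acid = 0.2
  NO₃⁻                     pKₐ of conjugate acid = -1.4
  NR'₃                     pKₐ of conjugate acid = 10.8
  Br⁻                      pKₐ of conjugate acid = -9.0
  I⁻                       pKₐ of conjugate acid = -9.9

Lower conjugate-acid pKₐ ⇒ weaker base ⇒ better leaving group.
Sorting by the given values: I⁻ (-9.9), Br⁻ (-9.0), NO₃⁻ (-1.4), CF₃COO⁻ (0.2), NR'₃ (10.8).

I⁻ > Br⁻ > NO₃⁻ > CF₃COO⁻ > NR'₃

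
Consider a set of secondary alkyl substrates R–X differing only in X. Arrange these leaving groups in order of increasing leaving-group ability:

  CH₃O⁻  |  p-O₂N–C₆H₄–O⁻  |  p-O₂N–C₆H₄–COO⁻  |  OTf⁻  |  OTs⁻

Rank by basicity of the departing species: weakest base leaves most easily.
OTf⁻: pKₐ(CF₃SO₃H (triflic acid)) ≈ -14 — charge spread over three oxygens and a CF₃ group; the premier leaving group in synthesis
OTs⁻: pKₐ(p-CH₃C₆H₄SO₃H (TsOH)) ≈ -2.8
p-O₂N–C₆H₄–COO⁻: pKₐ(p-nitrobenzoic acid) ≈ 3.4 — electron-withdrawing nitro group stabilises the carboxylate
p-O₂N–C₆H₄–O⁻: pKₐ(p-nitrophenol) ≈ 7.2 — nitro group delocalises the charge; the classic chromogenic LG
CH₃O⁻: pKₐ(CH₃OH) ≈ 15.5 — strong base; alkoxides do not leave unassisted
The question asks for worst first, so the sequence is read in increasing leaving-group ability.

CH₃O⁻ < p-O₂N–C₆H₄–O⁻ < p-O₂N–C₆H₄–COO⁻ < OTs⁻ < OTf⁻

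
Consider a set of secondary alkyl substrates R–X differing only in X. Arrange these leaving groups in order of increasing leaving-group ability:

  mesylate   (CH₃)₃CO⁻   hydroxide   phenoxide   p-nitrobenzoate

(CH₃)₃CO⁻ < hydroxide < phenoxide < p-nitrobenzoate < mesylate

mesylate: pKₐ(CH₃SO₃H (MsOH)) ≈ -1.9 — resonance-delocalised alkanesulfonate
p-nitrobenzoate: pKₐ(p-nitrobenzoic acid) ≈ 3.4
phenoxide: pKₐ(C₆H₅OH (phenol)) ≈ 10 — resonance into the ring helps, but still a poor LG
hydroxide: pKₐ(H₂O) ≈ 15.7
(CH₃)₃CO⁻: pKₐ(t-BuOH) ≈ 18
The question asks for worst first, so the sequence is read in increasing leaving-group ability.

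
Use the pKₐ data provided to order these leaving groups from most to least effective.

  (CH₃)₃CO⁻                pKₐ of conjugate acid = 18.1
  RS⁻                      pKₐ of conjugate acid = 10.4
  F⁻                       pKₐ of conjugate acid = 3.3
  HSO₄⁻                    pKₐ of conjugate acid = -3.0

HSO₄⁻ > F⁻ > RS⁻ > (CH₃)₃CO⁻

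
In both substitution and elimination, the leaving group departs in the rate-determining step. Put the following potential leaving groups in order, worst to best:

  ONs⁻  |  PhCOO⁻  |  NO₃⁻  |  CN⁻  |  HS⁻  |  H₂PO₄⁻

CN⁻ < HS⁻ < PhCOO⁻ < H₂PO₄⁻ < NO₃⁻ < ONs⁻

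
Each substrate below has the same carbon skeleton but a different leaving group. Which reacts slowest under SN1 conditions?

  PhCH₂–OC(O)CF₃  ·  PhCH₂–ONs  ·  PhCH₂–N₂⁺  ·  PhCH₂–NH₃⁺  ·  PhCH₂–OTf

PhCH₂–NH₃⁺

Same R in every case — rank the leaving groups.
Rank by basicity of the departing species: weakest base leaves most easily.
PhCH₂–N₂⁺ loses N₂: no meaningful conjugate acid; N₂ departs as an exceptionally stable neutral molecule
PhCH₂–OTf loses OTf⁻: pKₐ(CF₃SO₃H (triflic acid)) ≈ -14
PhCH₂–ONs loses ONs⁻: pKₐ(p-O₂NC₆H₄SO₃H) ≈ -3.5
PhCH₂–OC(O)CF₃ loses CF₃COO⁻: pKₐ(CF₃COOH) ≈ 0.2
PhCH₂–NH₃⁺ loses NH₃: pKₐ(NH₄⁺) ≈ 9.2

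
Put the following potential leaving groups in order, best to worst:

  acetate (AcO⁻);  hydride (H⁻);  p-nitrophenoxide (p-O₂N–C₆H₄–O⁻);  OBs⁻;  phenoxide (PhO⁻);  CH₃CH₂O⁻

Rank by basicity of the departing species: weakest base leaves most easily.
OBs⁻: pKₐ(p-BrC₆H₄SO₃H) ≈ -2.8
acetate (AcO⁻): pKₐ(CH₃COOH) ≈ 4.8
p-nitrophenoxide (p-O₂N–C₆H₄–O⁻): pKₐ(p-nitrophenol) ≈ 7.2
phenoxide (PhO⁻): pKₐ(C₆H₅OH (phenol)) ≈ 10
CH₃CH₂O⁻: pKₐ(CH₃CH₂OH) ≈ 16
hydride (H⁻): pKₐ(H₂) ≈ 36

OBs⁻ > acetate (AcO⁻) > p-nitrophenoxide (p-O₂N–C₆H₄–O⁻) > phenoxide (PhO⁻) > CH₃CH₂O⁻ > hydride (H⁻)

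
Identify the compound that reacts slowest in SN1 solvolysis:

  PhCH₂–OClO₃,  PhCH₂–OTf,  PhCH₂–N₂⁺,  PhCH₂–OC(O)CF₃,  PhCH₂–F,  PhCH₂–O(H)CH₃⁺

With the same alkyl group throughout, only the leaving group differentiates the rates.
Rank by basicity of the departing species: weakest base leaves most easily.
PhCH₂–N₂⁺ loses N₂: no meaningful conjugate acid; N₂ departs as an exceptionally stable neutral molecule
PhCH₂–OTf loses OTf⁻: pKₐ(CF₃SO₃H (triflic acid)) ≈ -14
PhCH₂–OClO₃ loses ClO₄⁻: pKₐ(HClO₄) ≈ -10
PhCH₂–O(H)CH₃⁺ loses R'OH: pKₐ(R'OH₂⁺) ≈ -2.4
PhCH₂–OC(O)CF₃ loses CF₃COO⁻: pKₐ(CF₃COOH) ≈ 0.2
PhCH₂–F loses F⁻: pKₐ(HF) ≈ 3.2

PhCH₂–F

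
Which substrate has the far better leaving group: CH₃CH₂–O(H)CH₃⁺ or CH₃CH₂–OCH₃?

CH₃CH₂–O(H)CH₃⁺

From CH₃CH₂–OCH₃ the departing group would be CH₃O⁻ (pKₐ(CH₃OH) ≈ 15.5). Strong base; alkoxides do not leave unassisted.
From CH₃CH₂–O(H)CH₃⁺ the leaving group is R'OH (pKₐ(R'OH₂⁺) ≈ -2.4). Neutral; leaves from a protonated ether (an oxonium ion, R–O(H)R'⁺).
(In practice CH₃CH₂–O(H)CH₃⁺ is made from CH₃CH₂–OCH₃ by protonation with concentrated HI, allowing neutral methanol, rather than methoxide, to depart.)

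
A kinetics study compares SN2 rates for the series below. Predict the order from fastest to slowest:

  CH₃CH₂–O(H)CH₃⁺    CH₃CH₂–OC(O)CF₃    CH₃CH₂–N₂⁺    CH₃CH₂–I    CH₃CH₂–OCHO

The skeletons are identical, so relative rate is governed entirely by leaving-group ability.
Rank by basicity of the departing species: weakest base leaves most easily.
CH₃CH₂–N₂⁺ loses N₂: no meaningful conjugate acid; N₂ departs as an exceptionally stable neutral molecule
CH₃CH₂–I loses I⁻: pKₐ(HI) ≈ -10
CH₃CH₂–O(H)CH₃⁺ loses R'OH: pKₐ(R'OH₂⁺) ≈ -2.4
CH₃CH₂–OC(O)CF₃ loses CF₃COO⁻: pKₐ(CF₃COOH) ≈ 0.2
CH₃CH₂–OCHO loses HCOO⁻: pKₐ(HCOOH) ≈ 3.8

CH₃CH₂–N₂⁺ > CH₃CH₂–I > CH₃CH₂–O(H)CH₃⁺ > CH₃CH₂–OC(O)CF₃ > CH₃CH₂–OCHO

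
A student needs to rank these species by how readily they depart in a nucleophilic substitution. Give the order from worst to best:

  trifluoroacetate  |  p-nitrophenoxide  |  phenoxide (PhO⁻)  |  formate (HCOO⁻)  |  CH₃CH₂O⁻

The more stable X⁻ (or X) is on its own — i.e. the weaker a base it is — the better a leaving group it makes.
trifluoroacetate: pKₐ(CF₃COOH) ≈ 0.2
formate (HCOO⁻): pKₐ(HCOOH) ≈ 3.8
p-nitrophenoxide: pKₐ(p-nitrophenol) ≈ 7.2
phenoxide (PhO⁻): pKₐ(C₆H₅OH (phenol)) ≈ 10
CH₃CH₂O⁻: pKₐ(CH₃CH₂OH) ≈ 16
The question asks for worst first, so the sequence is read in increasing leaving-group ability.

CH₃CH₂O⁻ < phenoxide (PhO⁻) < p-nitrophenoxide < formate (HCOO⁻) < trifluoroacetate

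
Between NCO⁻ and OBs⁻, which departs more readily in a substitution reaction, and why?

OBs⁻ is the better leaving group.
pKₐ(p-BrC₆H₄SO₃H) ≈ -2.8 versus pKₐ(HOCN) ≈ 3.5: OBs⁻ is the much weaker base.
Arenesulfonate with a p-bromo substituent.

OBs⁻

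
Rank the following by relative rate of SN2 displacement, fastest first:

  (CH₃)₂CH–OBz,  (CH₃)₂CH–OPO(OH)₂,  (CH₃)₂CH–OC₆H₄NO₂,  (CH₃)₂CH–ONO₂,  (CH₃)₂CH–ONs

With the same alkyl group throughout, only the leaving group differentiates the rates.
Rank by basicity of the departing species: weakest base leaves most easily.
(CH₃)₂CH–ONs loses ONs⁻: pKₐ(p-O₂NC₆H₄SO₃H) ≈ -3.5
(CH₃)₂CH–ONO₂ loses NO₃⁻: pKₐ(HNO₃) ≈ -1.3
(CH₃)₂CH–OPO(OH)₂ loses H₂PO₄⁻: pKₐ(H₃PO₄) ≈ 2.1
(CH₃)₂CH–OBz loses PhCOO⁻: pKₐ(C₆H₅COOH) ≈ 4.2
(CH₃)₂CH–OC₆H₄NO₂ loses p-O₂N–C₆H₄–O⁻: pKₐ(p-nitrophenol) ≈ 7.2

(CH₃)₂CH–ONs > (CH₃)₂CH–ONO₂ > (CH₃)₂CH–OPO(OH)₂ > (CH₃)₂CH–OBz > (CH₃)₂CH–OC₆H₄NO₂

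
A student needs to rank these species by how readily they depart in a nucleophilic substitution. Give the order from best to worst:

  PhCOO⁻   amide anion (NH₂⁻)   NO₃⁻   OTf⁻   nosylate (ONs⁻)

OTf⁻ > nosylate (ONs⁻) > NO₃⁻ > PhCOO⁻ > amide anion (NH₂⁻)

Leaving-group ability tracks the stability of the departed species; conjugate-acid pKₐ is the usual yardstick (lower pKₐ → better LG).
OTf⁻: pKₐ(CF₃SO₃H (triflic acid)) ≈ -14
nosylate (ONs⁻): pKₐ(p-O₂NC₆H₄SO₃H) ≈ -3.5
NO₃⁻: pKₐ(HNO₃) ≈ -1.3
PhCOO⁻: pKₐ(C₆H₅COOH) ≈ 4.2
amide anion (NH₂⁻): pKₐ(NH₃) ≈ 38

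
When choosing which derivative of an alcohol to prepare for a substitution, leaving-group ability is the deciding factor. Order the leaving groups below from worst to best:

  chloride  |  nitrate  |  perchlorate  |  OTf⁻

OTf⁻: pKₐ(CF₃SO₃H (triflic acid)) ≈ -14 — charge spread over three oxygens and a CF₃ group; the premier leaving group in synthesis
perchlorate: pKₐ(HClO₄) ≈ -10 — extremely weak base; rarely used for safety reasons
chloride: pKₐ(HCl) ≈ -7 — moderately weak base
nitrate: pKₐ(HNO₃) ≈ -1.3 — resonance-delocalised over three oxygens
The question asks for worst first, so the sequence is read in increasing leaving-group ability.

nitrate < chloride < perchlorate < OTf⁻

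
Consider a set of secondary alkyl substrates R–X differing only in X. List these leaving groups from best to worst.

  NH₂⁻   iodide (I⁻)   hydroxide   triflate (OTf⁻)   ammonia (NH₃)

triflate (OTf⁻) > iodide (I⁻) > ammonia (NH₃) > hydroxide > NH₂⁻

triflate (OTf⁻): pKₐ(CF₃SO₃H (triflic acid)) ≈ -14 — charge spread over three oxygens and a CF₃ group; the premier leaving group in synthesis
iodide (I⁻): pKₐ(HI) ≈ -10 — large, highly polarisable; very weak base
ammonia (NH₃): pKₐ(NH₄⁺) ≈ 9.2 — neutral but moderately basic; leaves from R–NH₃⁺
hydroxide: pKₐ(H₂O) ≈ 15.7
NH₂⁻: pKₐ(NH₃) ≈ 38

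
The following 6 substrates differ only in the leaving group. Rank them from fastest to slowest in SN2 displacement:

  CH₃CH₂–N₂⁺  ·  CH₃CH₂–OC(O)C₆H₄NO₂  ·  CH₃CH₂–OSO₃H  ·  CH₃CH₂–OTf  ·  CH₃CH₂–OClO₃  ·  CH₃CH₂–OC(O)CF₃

The skeletons are identical, so relative rate is governed entirely by leaving-group ability.
Rank by basicity of the departing species: weakest base leaves most easily.
CH₃CH₂–N₂⁺ loses N₂: no meaningful conjugate acid; N₂ departs as an exceptionally stable neutral molecule
CH₃CH₂–OTf loses OTf⁻: pKₐ(CF₃SO₃H (triflic acid)) ≈ -14
CH₃CH₂–OClO₃ loses ClO₄⁻: pKₐ(HClO₄) ≈ -10
CH₃CH₂–OSO₃H loses HSO₄⁻: pKₐ(H₂SO₄) ≈ -3
CH₃CH₂–OC(O)CF₃ loses CF₃COO⁻: pKₐ(CF₃COOH) ≈ 0.2
CH₃CH₂–OC(O)C₆H₄NO₂ loses p-O₂N–C₆H₄–COO⁻: pKₐ(p-nitrobenzoic acid) ≈ 3.4

CH₃CH₂–N₂⁺ > CH₃CH₂–OTf > CH₃CH₂–OClO₃ > CH₃CH₂–OSO₃H > CH₃CH₂–OC(O)CF₃ > CH₃CH₂–OC(O)C₆H₄NO₂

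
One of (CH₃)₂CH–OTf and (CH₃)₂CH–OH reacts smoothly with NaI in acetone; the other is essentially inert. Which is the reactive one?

From (CH₃)₂CH–OH the departing group would be OH⁻ (pKₐ(H₂O) ≈ 15.7). Strong base; essentially never leaves without prior activation.
From (CH₃)₂CH–OTf the leaving group is OTf⁻ (pKₐ(CF₃SO₃H (triflic acid)) ≈ -14). Charge spread over three oxygens and a CF₃ group; the premier leaving group in synthesis.
(In practice (CH₃)₂CH–OTf is made from (CH₃)₂CH–OH by treatment with Tf₂O / 2,6-lutidine, converting the hydroxyl into a triflate.)

(CH₃)₂CH–OTf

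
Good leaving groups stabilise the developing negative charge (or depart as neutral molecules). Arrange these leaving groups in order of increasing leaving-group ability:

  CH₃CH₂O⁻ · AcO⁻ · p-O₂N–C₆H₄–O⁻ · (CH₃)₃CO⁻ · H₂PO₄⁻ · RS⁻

(CH₃)₃CO⁻ < CH₃CH₂O⁻ < RS⁻ < p-O₂N–C₆H₄–O⁻ < AcO⁻ < H₂PO₄⁻

A good leaving group is a weak base: the lower the pKₐ of its conjugate acid, the more readily it departs.
H₂PO₄⁻: pKₐ(H₃PO₄) ≈ 2.1
AcO⁻: pKₐ(CH₃COOH) ≈ 4.8 — resonance-stabilised but still a weak base
p-O₂N–C₆H₄–O⁻: pKₐ(p-nitrophenol) ≈ 7.2 — nitro group delocalises the charge; the classic chromogenic LG
RS⁻: pKₐ(RSH (a thiol)) ≈ 10.5 — moderately basic; rarely leaves without activation
CH₃CH₂O⁻: pKₐ(CH₃CH₂OH) ≈ 16 — strong base; alkoxides do not leave unassisted
(CH₃)₃CO⁻: pKₐ(t-BuOH) ≈ 18 — bulky, strongly basic alkoxide
Listed from poorest to best leaving group as asked.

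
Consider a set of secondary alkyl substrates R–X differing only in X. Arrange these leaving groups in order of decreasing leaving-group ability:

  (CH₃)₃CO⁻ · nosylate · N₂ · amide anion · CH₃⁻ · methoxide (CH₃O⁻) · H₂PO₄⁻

N₂ > nosylate > H₂PO₄⁻ > methoxide (CH₃O⁻) > (CH₃)₃CO⁻ > amide anion > CH₃⁻

Leaving-group ability tracks the stability of the departed species; conjugate-acid pKₐ is the usual yardstick (lower pKₐ → better LG).
N₂: no meaningful conjugate acid; N₂ departs as an exceptionally stable neutral molecule
nosylate: pKₐ(p-O₂NC₆H₄SO₃H) ≈ -3.5
H₂PO₄⁻: pKₐ(H₃PO₄) ≈ 2.1
methoxide (CH₃O⁻): pKₐ(CH₃OH) ≈ 15.5
(CH₃)₃CO⁻: pKₐ(t-BuOH) ≈ 18
amide anion: pKₐ(NH₃) ≈ 38
CH₃⁻: pKₐ(CH₄) ≈ 48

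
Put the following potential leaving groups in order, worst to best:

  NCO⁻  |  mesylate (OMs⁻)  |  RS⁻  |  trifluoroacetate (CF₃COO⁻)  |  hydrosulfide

RS⁻ < hydrosulfide < NCO⁻ < trifluoroacetate (CF₃COO⁻) < mesylate (OMs⁻)

A good leaving group is a weak base: the lower the pKₐ of its conjugate acid, the more readily it departs.
mesylate (OMs⁻): pKₐ(CH₃SO₃H (MsOH)) ≈ -1.9
trifluoroacetate (CF₃COO⁻): pKₐ(CF₃COOH) ≈ 0.2
NCO⁻: pKₐ(HOCN) ≈ 3.5
hydrosulfide: pKₐ(H₂S) ≈ 7
RS⁻: pKₐ(RSH (a thiol)) ≈ 10.5
The question asks for worst first, so the sequence is read in increasing leaving-group ability.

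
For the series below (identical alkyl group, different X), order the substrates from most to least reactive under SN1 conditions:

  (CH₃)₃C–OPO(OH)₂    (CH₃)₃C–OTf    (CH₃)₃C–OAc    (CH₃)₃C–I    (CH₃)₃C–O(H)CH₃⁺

(CH₃)₃C–OTf > (CH₃)₃C–I > (CH₃)₃C–O(H)CH₃⁺ > (CH₃)₃C–OPO(OH)₂ > (CH₃)₃C–OAc

The skeletons are identical, so relative rate is governed entirely by leaving-group ability.
The more stable X⁻ (or X) is on its own — i.e. the weaker a base it is — the better a leaving group it makes.
(CH₃)₃C–OTf loses OTf⁻: pKₐ(CF₃SO₃H (triflic acid)) ≈ -14
(CH₃)₃C–I loses I⁻: pKₐ(HI) ≈ -10
(CH₃)₃C–O(H)CH₃⁺ loses R'OH: pKₐ(R'OH₂⁺) ≈ -2.4
(CH₃)₃C–OPO(OH)₂ loses H₂PO₄⁻: pKₐ(H₃PO₄) ≈ 2.1
(CH₃)₃C–OAc loses AcO⁻: pKₐ(CH₃COOH) ≈ 4.8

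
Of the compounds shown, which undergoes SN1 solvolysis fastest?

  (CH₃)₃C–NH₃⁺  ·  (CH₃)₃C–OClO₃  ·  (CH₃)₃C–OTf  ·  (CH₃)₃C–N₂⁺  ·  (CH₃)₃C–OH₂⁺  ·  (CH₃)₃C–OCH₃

(CH₃)₃C–N₂⁺

Identical carbon frameworks mean the comparison reduces to leaving-group quality.
The more stable X⁻ (or X) is on its own — i.e. the weaker a base it is — the better a leaving group it makes.
(CH₃)₃C–N₂⁺ loses N₂: no meaningful conjugate acid; N₂ departs as an exceptionally stable neutral molecule
(CH₃)₃C–OTf loses OTf⁻: pKₐ(CF₃SO₃H (triflic acid)) ≈ -14
(CH₃)₃C–OClO₃ loses ClO₄⁻: pKₐ(HClO₄) ≈ -10
(CH₃)₃C–OH₂⁺ loses H₂O: pKₐ(H₃O⁺) ≈ -1.7
(CH₃)₃C–NH₃⁺ loses NH₃: pKₐ(NH₄⁺) ≈ 9.2
(CH₃)₃C–OCH₃ loses CH₃O⁻: pKₐ(CH₃OH) ≈ 15.5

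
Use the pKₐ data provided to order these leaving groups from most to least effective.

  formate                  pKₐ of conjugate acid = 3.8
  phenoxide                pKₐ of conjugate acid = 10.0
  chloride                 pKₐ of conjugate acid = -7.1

chloride > formate > phenoxide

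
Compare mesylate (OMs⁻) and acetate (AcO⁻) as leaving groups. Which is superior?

mesylate (OMs⁻)

mesylate (OMs⁻) is the better leaving group.
pKₐ(CH₃SO₃H (MsOH)) ≈ -1.9 versus pKₐ(CH₃COOH) ≈ 4.8: mesylate (OMs⁻) is the much weaker base.
Resonance-delocalised alkanesulfonate.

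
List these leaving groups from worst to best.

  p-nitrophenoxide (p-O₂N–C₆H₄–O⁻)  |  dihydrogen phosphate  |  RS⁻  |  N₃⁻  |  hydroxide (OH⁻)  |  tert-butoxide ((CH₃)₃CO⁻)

tert-butoxide ((CH₃)₃CO⁻) < hydroxide (OH⁻) < RS⁻ < p-nitrophenoxide (p-O₂N–C₆H₄–O⁻) < N₃⁻ < dihydrogen phosphate

dihydrogen phosphate: pKₐ(H₃PO₄) ≈ 2.1 — moderate base; biological leaving group after further activation
N₃⁻: pKₐ(HN₃) ≈ 4.7
p-nitrophenoxide (p-O₂N–C₆H₄–O⁻): pKₐ(p-nitrophenol) ≈ 7.2
RS⁻: pKₐ(RSH (a thiol)) ≈ 10.5 — moderately basic; rarely leaves without activation
hydroxide (OH⁻): pKₐ(H₂O) ≈ 15.7 — strong base; essentially never leaves without prior activation
tert-butoxide ((CH₃)₃CO⁻): pKₐ(t-BuOH) ≈ 18 — bulky, strongly basic alkoxide
The question asks for worst first, so the sequence is read in increasing leaving-group ability.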